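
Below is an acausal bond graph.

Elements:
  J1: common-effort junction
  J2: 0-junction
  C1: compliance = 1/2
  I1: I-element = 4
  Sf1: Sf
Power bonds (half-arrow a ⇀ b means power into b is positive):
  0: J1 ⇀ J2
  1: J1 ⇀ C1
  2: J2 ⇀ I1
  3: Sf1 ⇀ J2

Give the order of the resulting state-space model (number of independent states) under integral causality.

b3 stroke→Sf1  (Sf1 (Sf) sets flow on bond)
b1 stroke→J1  (C1 outputs effort q/C1)
b0 stroke→J2  (J1 effort already set via bond 1)
b2 stroke→I1  (common-e at J2 fixed by 0)

2  (C1, I1 all integral)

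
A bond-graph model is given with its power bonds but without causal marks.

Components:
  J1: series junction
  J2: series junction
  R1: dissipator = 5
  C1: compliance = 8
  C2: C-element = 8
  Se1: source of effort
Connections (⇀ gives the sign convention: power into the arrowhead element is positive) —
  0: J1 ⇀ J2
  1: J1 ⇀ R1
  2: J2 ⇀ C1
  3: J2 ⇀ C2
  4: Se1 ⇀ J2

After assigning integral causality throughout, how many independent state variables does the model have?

bond 4 →J2  (source Se1 imposes e)
bond 2 →J2  (prefer integral on C1)
bond 3 →J2  (C2 outputs effort q/C2)
bond 0 →J1  (closing 1-jn rule on J2)
bond 1 →R1  (J1 needs exactly one f-in)

2  (C1, C2 all integral)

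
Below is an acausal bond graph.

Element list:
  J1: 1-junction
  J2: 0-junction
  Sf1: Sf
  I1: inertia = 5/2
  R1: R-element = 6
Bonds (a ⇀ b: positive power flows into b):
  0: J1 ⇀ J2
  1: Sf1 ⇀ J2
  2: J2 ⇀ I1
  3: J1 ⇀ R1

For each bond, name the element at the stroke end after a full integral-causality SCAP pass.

bond 1 |Sf1  (Sf1 (Sf) sets flow on bond)
bond 2 |I1  (I1 outputs flow p/I1)
bond 0 |J2  (J2: last free bond brings effort in)
bond 3 |J1  (J1: bond 0 brought flow, rest push out)

b0 →J2
b1 →Sf1
b2 →I1
b3 →J1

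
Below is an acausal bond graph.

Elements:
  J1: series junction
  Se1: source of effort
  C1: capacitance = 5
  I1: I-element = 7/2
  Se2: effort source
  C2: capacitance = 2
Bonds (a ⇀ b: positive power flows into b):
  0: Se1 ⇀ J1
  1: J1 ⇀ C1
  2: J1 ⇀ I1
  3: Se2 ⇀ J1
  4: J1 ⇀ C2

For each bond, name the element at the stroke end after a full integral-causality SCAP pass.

β0 |J1
β1 |J1
β2 |I1
β3 |J1
β4 |J1

b0 →J1  (Se1: effort source, stroke at far end)
b3 →J1  (Se2: effort source, stroke at far end)
b1 →J1  (C1 outputs effort q/C1)
b2 →I1  (I1 outputs flow p/I1)
b4 →J1  (J1: bond 2 brought flow, rest push out)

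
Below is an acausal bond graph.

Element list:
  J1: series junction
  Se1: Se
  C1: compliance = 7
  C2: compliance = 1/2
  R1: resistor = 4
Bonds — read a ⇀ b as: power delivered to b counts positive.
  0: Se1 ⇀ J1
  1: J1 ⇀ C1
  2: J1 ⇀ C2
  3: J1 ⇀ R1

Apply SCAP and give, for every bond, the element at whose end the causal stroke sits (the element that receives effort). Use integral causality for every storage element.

bond 0 stroke→J1
bond 1 stroke→J1
bond 2 stroke→J1
bond 3 stroke→R1

β0 stroke at J1  (Se1: effort source, stroke at far end)
β1 stroke at J1  (C1: C, integral causality)
β2 stroke at J1  (C2 integral (e out))
β3 stroke at R1  (J1: last free bond brings flow in)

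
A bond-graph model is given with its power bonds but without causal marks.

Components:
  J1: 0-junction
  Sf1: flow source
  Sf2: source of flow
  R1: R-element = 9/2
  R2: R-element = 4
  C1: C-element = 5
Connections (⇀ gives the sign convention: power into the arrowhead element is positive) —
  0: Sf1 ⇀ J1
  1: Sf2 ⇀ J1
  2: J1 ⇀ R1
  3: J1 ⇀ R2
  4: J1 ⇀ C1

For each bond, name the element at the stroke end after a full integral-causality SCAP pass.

β0 →Sf1  (source Sf1 imposes f)
β1 →Sf2  (Sf2 (Sf) sets flow on bond)
β4 →J1  (prefer integral on C1)
β2 →R1  (0-jn J1 has e-setter on 4)
β3 →R2  (0-jn J1 has e-setter on 4)

#0 |Sf1
#1 |Sf2
#2 |R1
#3 |R2
#4 |J1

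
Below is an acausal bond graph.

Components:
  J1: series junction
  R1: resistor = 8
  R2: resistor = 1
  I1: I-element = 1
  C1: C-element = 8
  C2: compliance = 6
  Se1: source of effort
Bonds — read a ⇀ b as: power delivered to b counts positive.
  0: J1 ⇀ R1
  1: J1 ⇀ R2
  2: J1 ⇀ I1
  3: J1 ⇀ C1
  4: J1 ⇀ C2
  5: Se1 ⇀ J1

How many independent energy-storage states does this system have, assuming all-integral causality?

b5 |J1  (Se1 fixes effort; stroke away)
b2 |I1  (I1 outputs flow p/I1)
b0 |J1  (common-f at J1 fixed by 2)
b1 |J1  (J1: bond 2 brought flow, rest push out)
b3 |J1  (J1: bond 2 brought flow, rest push out)
b4 |J1  (common-f at J1 fixed by 2)

3  (C1, C2, I1 all integral)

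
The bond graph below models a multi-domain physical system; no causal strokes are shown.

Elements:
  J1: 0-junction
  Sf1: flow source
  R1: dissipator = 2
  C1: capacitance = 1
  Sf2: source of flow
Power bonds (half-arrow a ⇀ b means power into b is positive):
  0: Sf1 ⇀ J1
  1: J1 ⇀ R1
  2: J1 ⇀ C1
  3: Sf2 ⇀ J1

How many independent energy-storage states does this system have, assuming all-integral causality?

bond 0 |Sf1  (source Sf1 imposes f)
bond 3 |Sf2  (source Sf2 imposes f)
bond 2 |J1  (C1 integral (e out))
bond 1 |R1  (0-jn J1 has e-setter on 2)

1  (C1 all integral)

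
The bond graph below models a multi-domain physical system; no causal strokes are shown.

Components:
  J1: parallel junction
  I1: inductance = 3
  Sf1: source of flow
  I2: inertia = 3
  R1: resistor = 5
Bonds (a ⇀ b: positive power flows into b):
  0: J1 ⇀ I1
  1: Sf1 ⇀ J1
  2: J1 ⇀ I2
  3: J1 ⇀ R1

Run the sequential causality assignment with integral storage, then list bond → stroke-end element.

β0 stroke at I1
β1 stroke at Sf1
β2 stroke at I2
β3 stroke at J1

b1 stroke at Sf1  (Sf1: flow source, stroke at near end)
b0 stroke at I1  (I1 outputs flow p/I1)
b2 stroke at I2  (I2 integral (f out))
b3 stroke at J1  (J1: last free bond brings effort in)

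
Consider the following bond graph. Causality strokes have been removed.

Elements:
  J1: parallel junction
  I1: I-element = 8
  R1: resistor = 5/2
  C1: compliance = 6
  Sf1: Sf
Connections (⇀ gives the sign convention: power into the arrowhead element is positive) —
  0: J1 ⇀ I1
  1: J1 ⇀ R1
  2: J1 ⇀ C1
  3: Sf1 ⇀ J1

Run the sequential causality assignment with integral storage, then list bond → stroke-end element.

#0 |I1
#1 |R1
#2 |J1
#3 |Sf1

bond 3 stroke at Sf1  (Sf1 (Sf) sets flow on bond)
bond 0 stroke at I1  (I1: I, integral causality)
bond 2 stroke at J1  (prefer integral on C1)
bond 1 stroke at R1  (J1 effort already set via bond 2)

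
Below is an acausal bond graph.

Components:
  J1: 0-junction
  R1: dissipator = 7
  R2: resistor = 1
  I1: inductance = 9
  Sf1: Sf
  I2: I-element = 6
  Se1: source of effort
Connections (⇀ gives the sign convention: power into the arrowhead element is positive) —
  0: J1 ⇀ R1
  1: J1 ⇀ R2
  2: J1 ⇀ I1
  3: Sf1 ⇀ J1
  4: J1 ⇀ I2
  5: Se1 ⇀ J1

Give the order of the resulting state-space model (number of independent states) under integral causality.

2  (I1, I2 all integral)

#3 stroke at Sf1  (source Sf1 imposes f)
#5 stroke at J1  (Se1: effort source, stroke at far end)
#0 stroke at R1  (common-e at J1 fixed by 5)
#1 stroke at R2  (0-jn J1 has e-setter on 5)
#2 stroke at I1  (common-e at J1 fixed by 5)
#4 stroke at I2  (common-e at J1 fixed by 5)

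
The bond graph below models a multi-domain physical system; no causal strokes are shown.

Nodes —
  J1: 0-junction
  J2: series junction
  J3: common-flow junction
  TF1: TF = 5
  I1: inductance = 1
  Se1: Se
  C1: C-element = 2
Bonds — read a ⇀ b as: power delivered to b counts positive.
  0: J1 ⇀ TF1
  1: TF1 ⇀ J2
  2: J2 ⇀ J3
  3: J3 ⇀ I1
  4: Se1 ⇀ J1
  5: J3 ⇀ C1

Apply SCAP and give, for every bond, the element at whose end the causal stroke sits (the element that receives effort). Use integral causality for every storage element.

b4 |J1  (source Se1 imposes e)
b0 |TF1  (0-jn J1 has e-setter on 4)
b1 |J2  (through TF1, causality passes straight; one stroke at TF1)
b2 |J3  (J2: last free bond brings flow in)
b3 |I1  (prefer integral on I1)
b5 |J3  (J3 flow already set via bond 3)

b0 stroke at TF1
b1 stroke at J2
b2 stroke at J3
b3 stroke at I1
b4 stroke at J1
b5 stroke at J3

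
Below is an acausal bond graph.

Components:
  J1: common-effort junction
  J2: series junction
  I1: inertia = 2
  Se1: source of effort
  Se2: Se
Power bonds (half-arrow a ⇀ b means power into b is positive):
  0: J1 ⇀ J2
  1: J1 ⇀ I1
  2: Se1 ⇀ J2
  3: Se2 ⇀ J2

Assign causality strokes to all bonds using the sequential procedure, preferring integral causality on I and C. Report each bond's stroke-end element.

bond 0 stroke→J1
bond 1 stroke→I1
bond 2 stroke→J2
bond 3 stroke→J2

bond 2 →J2  (source Se1 imposes e)
bond 3 →J2  (Se2: effort source, stroke at far end)
bond 0 →J1  (J2: last free bond brings flow in)
bond 1 →I1  (J1 effort already set via bond 0)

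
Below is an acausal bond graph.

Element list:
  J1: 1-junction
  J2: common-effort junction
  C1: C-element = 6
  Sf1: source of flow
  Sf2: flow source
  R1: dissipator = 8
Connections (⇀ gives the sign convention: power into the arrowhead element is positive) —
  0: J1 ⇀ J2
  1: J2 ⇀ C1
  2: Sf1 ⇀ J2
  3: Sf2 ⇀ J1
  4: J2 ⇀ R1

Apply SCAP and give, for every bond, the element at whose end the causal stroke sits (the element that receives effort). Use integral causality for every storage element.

β2 |Sf1  (Sf1: flow source, stroke at near end)
β3 |Sf2  (source Sf2 imposes f)
β0 |J1  (1-jn J1 has f-setter on 3)
β1 |J2  (prefer integral on C1)
β4 |R1  (0-jn J2 has e-setter on 1)

bond 0 stroke at J1
bond 1 stroke at J2
bond 2 stroke at Sf1
bond 3 stroke at Sf2
bond 4 stroke at R1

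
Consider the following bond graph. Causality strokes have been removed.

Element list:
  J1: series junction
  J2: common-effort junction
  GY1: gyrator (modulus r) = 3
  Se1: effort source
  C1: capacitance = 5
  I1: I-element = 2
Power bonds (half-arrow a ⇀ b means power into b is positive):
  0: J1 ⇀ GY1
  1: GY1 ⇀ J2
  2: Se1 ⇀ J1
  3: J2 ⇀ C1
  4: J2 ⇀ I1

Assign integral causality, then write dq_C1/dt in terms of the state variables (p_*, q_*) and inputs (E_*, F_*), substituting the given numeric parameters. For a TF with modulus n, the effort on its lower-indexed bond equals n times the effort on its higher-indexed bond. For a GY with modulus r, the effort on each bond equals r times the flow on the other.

dq_C1/dt = E_Se1/3 - p_I1/2

b2 →J1  (Se1 (Se) sets effort on bond)
b0 →GY1  (J1 needs exactly one f-in)
b1 →GY1  (GY1: gyrator matches bond 0)
b3 →J2  (prefer integral on C1)
b4 →I1  (J2 effort already set via bond 3)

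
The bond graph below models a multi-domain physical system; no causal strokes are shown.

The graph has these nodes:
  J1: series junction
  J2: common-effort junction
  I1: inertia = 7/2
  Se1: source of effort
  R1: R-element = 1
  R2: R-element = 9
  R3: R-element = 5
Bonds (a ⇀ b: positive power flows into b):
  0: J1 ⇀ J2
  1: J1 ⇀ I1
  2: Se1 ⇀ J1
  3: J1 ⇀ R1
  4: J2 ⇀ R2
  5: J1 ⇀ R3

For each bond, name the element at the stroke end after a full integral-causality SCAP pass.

β0 |J1
β1 |I1
β2 |J1
β3 |J1
β4 |J2
β5 |J1

#2 |J1  (Se1: effort source, stroke at far end)
#1 |I1  (I1 outputs flow p/I1)
#0 |J1  (1-jn J1 has f-setter on 1)
#3 |J1  (1-jn J1 has f-setter on 1)
#5 |J1  (common-f at J1 fixed by 1)
#4 |J2  (J2: last free bond brings effort in)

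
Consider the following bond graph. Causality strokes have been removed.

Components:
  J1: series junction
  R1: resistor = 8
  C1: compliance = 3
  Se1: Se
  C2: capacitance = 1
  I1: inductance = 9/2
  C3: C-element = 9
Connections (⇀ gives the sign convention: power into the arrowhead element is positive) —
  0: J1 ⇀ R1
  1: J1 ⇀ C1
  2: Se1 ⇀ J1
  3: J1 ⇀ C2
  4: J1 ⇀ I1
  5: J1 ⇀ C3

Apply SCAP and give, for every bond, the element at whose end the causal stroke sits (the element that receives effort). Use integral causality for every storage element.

bond 2 →J1  (Se1 (Se) sets effort on bond)
bond 1 →J1  (prefer integral on C1)
bond 3 →J1  (C2 outputs effort q/C2)
bond 4 →I1  (prefer integral on I1)
bond 0 →J1  (common-f at J1 fixed by 4)
bond 5 →J1  (1-jn J1 has f-setter on 4)

b0 |J1
b1 |J1
b2 |J1
b3 |J1
b4 |I1
b5 |J1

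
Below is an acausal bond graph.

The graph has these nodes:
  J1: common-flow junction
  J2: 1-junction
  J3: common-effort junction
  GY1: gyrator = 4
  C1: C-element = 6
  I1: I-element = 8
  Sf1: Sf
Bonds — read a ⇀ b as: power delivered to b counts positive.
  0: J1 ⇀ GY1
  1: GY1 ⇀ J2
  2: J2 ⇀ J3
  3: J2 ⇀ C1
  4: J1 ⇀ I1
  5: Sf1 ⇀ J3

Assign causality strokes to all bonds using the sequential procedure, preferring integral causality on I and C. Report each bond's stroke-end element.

bond 0 →J1
bond 1 →J2
bond 2 →J3
bond 3 →J2
bond 4 →I1
bond 5 →Sf1

#5 stroke at Sf1  (Sf1 (Sf) sets flow on bond)
#2 stroke at J3  (closing 0-jn rule on J3)
#1 stroke at J2  (1-jn J2 has f-setter on 2)
#3 stroke at J2  (J2: bond 2 brought flow, rest push out)
#0 stroke at J1  (GY1: gyrator matches bond 1)
#4 stroke at I1  (J1 needs exactly one f-in)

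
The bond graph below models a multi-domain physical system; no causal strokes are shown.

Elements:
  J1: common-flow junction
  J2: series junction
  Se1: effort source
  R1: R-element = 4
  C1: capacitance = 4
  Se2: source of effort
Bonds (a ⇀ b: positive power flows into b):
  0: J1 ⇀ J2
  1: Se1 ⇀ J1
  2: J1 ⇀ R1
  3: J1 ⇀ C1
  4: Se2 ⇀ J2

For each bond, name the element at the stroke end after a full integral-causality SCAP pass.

b0 |J1
b1 |J1
b2 |R1
b3 |J1
b4 |J2

#1 |J1  (Se1 (Se) sets effort on bond)
#4 |J2  (source Se2 imposes e)
#0 |J1  (J2: last free bond brings flow in)
#3 |J1  (C1 integral (e out))
#2 |R1  (closing 1-jn rule on J1)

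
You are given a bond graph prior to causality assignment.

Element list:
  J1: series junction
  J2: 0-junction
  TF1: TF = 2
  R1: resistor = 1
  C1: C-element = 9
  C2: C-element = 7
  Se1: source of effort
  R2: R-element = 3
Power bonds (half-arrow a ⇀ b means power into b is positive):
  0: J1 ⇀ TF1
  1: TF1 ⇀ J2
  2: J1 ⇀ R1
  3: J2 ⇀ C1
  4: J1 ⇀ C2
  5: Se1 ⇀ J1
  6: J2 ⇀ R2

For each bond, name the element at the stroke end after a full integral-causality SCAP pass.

b5 |J1  (source Se1 imposes e)
b3 |J2  (C1 outputs effort q/C1)
b1 |TF1  (J2 effort already set via bond 3)
b6 |R2  (common-e at J2 fixed by 3)
b0 |J1  (TF1 one-in-one-out from 1)
b4 |J1  (C2: C, integral causality)
b2 |R1  (J1: last free bond brings flow in)

#0 stroke→J1
#1 stroke→TF1
#2 stroke→R1
#3 stroke→J2
#4 stroke→J1
#5 stroke→J1
#6 stroke→R2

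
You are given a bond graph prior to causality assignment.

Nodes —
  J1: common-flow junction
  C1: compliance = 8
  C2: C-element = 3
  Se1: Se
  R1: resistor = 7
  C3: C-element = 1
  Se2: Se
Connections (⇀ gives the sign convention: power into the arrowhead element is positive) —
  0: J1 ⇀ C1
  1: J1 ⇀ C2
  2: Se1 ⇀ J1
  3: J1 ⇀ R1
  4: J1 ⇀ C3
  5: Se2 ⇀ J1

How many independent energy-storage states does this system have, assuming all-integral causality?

β2 stroke→J1  (source Se1 imposes e)
β5 stroke→J1  (Se2 (Se) sets effort on bond)
β0 stroke→J1  (C1 integral (e out))
β1 stroke→J1  (C2 outputs effort q/C2)
β4 stroke→J1  (prefer integral on C3)
β3 stroke→R1  (J1 needs exactly one f-in)

3  (C1, C2, C3 all integral)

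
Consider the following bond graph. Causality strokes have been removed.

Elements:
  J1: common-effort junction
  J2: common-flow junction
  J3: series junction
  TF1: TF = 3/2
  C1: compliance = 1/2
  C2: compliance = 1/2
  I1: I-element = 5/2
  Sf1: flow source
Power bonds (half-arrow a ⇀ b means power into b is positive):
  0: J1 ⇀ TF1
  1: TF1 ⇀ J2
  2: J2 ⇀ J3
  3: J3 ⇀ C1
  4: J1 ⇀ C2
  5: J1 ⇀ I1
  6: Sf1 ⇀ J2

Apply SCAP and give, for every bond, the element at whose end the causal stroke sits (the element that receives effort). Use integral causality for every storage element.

b0 |TF1
b1 |J2
b2 |J2
b3 |J3
b4 |J1
b5 |I1
b6 |Sf1

β6 →Sf1  (Sf1 (Sf) sets flow on bond)
β1 →J2  (1-jn J2 has f-setter on 6)
β2 →J2  (J2: bond 6 brought flow, rest push out)
β3 →J3  (1-jn J3 has f-setter on 2)
β0 →TF1  (TF1 one-in-one-out from 1)
β4 →J1  (C2: C, integral causality)
β5 →I1  (common-e at J1 fixed by 4)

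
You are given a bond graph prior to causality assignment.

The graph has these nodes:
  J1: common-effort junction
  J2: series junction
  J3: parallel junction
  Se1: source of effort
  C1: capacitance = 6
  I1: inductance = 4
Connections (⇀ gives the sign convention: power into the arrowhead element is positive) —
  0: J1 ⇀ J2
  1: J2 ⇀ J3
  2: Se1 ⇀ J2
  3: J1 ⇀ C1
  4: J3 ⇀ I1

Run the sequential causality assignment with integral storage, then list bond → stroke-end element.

#2 →J2  (Se1 fixes effort; stroke away)
#3 →J1  (C1: C, integral causality)
#0 →J2  (common-e at J1 fixed by 3)
#1 →J3  (closing 1-jn rule on J2)
#4 →I1  (common-e at J3 fixed by 1)

#0 stroke at J2
#1 stroke at J3
#2 stroke at J2
#3 stroke at J1
#4 stroke at I1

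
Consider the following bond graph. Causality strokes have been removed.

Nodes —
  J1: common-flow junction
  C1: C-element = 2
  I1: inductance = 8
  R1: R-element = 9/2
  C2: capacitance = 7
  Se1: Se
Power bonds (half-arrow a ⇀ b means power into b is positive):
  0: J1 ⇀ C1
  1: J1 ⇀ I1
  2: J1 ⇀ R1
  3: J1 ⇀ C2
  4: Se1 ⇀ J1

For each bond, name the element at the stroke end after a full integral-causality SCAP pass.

b0 |J1
b1 |I1
b2 |J1
b3 |J1
b4 |J1

#4 |J1  (source Se1 imposes e)
#0 |J1  (C1 outputs effort q/C1)
#1 |I1  (I1 outputs flow p/I1)
#2 |J1  (J1: bond 1 brought flow, rest push out)
#3 |J1  (common-f at J1 fixed by 1)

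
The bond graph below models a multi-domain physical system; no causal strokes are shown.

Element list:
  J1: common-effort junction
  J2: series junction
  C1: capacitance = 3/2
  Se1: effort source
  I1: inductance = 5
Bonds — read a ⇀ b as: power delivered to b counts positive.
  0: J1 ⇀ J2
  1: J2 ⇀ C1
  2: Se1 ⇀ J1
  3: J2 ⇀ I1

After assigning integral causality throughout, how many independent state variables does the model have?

β2 →J1  (source Se1 imposes e)
β0 →J2  (J1: bond 2 brought effort, rest push out)
β1 →J2  (C1: C, integral causality)
β3 →I1  (closing 1-jn rule on J2)

2  (C1, I1 all integral)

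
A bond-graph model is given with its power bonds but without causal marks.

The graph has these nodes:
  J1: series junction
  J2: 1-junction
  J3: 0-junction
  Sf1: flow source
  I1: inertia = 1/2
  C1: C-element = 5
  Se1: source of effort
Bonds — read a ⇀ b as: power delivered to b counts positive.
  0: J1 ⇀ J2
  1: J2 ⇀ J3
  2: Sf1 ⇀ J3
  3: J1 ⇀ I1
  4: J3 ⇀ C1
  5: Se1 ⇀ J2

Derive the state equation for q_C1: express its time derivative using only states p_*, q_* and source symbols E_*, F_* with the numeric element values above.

dq_C1/dt = F_Sf1 + 2*p_I1

bond 2 stroke→Sf1  (Sf1 (Sf) sets flow on bond)
bond 5 stroke→J2  (source Se1 imposes e)
bond 3 stroke→I1  (I1: I, integral causality)
bond 0 stroke→J1  (1-jn J1 has f-setter on 3)
bond 1 stroke→J2  (common-f at J2 fixed by 0)
bond 4 stroke→J3  (J3: last free bond brings effort in)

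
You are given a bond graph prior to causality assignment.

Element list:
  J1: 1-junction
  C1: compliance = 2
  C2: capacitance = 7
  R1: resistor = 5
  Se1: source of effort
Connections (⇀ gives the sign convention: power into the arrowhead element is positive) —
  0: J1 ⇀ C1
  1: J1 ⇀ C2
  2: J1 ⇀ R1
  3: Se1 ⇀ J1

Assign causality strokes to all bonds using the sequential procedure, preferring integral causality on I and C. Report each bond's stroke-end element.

b3 |J1  (Se1 fixes effort; stroke away)
b0 |J1  (prefer integral on C1)
b1 |J1  (prefer integral on C2)
b2 |R1  (J1: last free bond brings flow in)

b0 →J1
b1 →J1
b2 →R1
b3 →J1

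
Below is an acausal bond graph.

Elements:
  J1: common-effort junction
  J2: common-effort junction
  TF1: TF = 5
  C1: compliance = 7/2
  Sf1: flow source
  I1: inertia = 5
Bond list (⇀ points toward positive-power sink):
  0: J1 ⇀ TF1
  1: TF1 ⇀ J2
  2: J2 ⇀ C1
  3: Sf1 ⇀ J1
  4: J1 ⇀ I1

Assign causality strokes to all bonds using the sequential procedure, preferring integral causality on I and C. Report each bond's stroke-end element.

β0 stroke at J1
β1 stroke at TF1
β2 stroke at J2
β3 stroke at Sf1
β4 stroke at I1

#3 stroke→Sf1  (Sf1: flow source, stroke at near end)
#2 stroke→J2  (C1 outputs effort q/C1)
#1 stroke→TF1  (J2: bond 2 brought effort, rest push out)
#0 stroke→J1  (TF TF1: opposite of bond 1)
#4 stroke→I1  (0-jn J1 has e-setter on 0)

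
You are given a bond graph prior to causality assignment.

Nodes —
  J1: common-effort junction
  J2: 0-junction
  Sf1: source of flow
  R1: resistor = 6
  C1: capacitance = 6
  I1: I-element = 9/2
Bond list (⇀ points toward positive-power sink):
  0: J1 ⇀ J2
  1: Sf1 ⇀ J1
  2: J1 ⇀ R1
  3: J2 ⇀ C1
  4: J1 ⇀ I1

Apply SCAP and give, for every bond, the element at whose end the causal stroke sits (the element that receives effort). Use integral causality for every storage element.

b0 |J1
b1 |Sf1
b2 |R1
b3 |J2
b4 |I1

β1 →Sf1  (Sf1: flow source, stroke at near end)
β3 →J2  (C1 outputs effort q/C1)
β0 →J1  (common-e at J2 fixed by 3)
β2 →R1  (J1: bond 0 brought effort, rest push out)
β4 →I1  (J1: bond 0 brought effort, rest push out)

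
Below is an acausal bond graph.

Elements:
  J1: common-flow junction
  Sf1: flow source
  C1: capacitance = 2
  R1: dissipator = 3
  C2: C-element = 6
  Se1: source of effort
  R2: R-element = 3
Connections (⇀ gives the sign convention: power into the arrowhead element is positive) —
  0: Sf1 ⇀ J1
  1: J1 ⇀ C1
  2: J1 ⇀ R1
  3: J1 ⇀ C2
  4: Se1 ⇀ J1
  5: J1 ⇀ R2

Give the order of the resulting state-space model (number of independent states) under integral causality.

2  (C1, C2 all integral)

b0 →Sf1  (Sf1: flow source, stroke at near end)
b4 →J1  (Se1 fixes effort; stroke away)
b1 →J1  (common-f at J1 fixed by 0)
b2 →J1  (J1: bond 0 brought flow, rest push out)
b3 →J1  (J1 flow already set via bond 0)
b5 →J1  (J1 flow already set via bond 0)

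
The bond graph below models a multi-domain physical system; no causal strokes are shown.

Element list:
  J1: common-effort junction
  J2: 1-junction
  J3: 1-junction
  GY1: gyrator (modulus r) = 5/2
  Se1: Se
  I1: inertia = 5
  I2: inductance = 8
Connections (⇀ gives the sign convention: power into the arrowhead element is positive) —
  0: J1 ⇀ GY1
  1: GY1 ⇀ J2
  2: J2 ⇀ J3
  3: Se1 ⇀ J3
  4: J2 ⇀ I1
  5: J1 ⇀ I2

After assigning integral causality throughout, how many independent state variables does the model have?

#3 stroke→J3  (Se1 fixes effort; stroke away)
#2 stroke→J2  (J3 needs exactly one f-in)
#4 stroke→I1  (I1 integral (f out))
#1 stroke→J2  (common-f at J2 fixed by 4)
#0 stroke→J1  (GY1: gyrator matches bond 1)
#5 stroke→I2  (common-e at J1 fixed by 0)

2  (I1, I2 all integral)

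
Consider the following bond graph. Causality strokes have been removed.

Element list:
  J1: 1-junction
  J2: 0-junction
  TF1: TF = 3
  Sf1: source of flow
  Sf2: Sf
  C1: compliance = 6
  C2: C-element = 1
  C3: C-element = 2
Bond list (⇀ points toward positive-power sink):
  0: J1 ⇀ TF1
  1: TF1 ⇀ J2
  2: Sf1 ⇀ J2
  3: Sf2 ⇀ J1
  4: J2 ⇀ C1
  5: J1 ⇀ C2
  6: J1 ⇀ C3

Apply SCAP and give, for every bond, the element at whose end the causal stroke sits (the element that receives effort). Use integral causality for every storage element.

#0 →J1
#1 →TF1
#2 →Sf1
#3 →Sf2
#4 →J2
#5 →J1
#6 →J1

bond 2 stroke at Sf1  (Sf1 fixes flow; stroke at Sf1)
bond 3 stroke at Sf2  (source Sf2 imposes f)
bond 0 stroke at J1  (1-jn J1 has f-setter on 3)
bond 5 stroke at J1  (J1: bond 3 brought flow, rest push out)
bond 6 stroke at J1  (1-jn J1 has f-setter on 3)
bond 1 stroke at TF1  (TF1: transformer flips bond 0)
bond 4 stroke at J2  (J2 needs exactly one e-in)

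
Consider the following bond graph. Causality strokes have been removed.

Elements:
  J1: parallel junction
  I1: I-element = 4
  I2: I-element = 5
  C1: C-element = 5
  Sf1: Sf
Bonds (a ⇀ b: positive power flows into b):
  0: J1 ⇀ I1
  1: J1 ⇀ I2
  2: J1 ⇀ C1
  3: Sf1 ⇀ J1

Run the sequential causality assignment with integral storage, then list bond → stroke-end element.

β0 stroke→I1
β1 stroke→I2
β2 stroke→J1
β3 stroke→Sf1

b3 stroke→Sf1  (source Sf1 imposes f)
b0 stroke→I1  (I1 integral (f out))
b1 stroke→I2  (I2 outputs flow p/I2)
b2 stroke→J1  (only one effort-in slot at J1)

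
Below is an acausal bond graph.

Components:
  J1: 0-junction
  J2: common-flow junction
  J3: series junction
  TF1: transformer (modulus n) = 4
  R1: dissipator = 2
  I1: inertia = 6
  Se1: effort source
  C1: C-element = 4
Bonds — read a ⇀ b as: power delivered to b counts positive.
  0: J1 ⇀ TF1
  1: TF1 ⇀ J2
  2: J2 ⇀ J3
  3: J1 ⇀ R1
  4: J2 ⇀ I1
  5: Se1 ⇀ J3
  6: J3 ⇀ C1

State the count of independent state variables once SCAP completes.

2  (C1, I1 all integral)

bond 5 stroke→J3  (Se1 (Se) sets effort on bond)
bond 4 stroke→I1  (prefer integral on I1)
bond 1 stroke→J2  (J2: bond 4 brought flow, rest push out)
bond 2 stroke→J2  (1-jn J2 has f-setter on 4)
bond 6 stroke→J3  (J3 flow already set via bond 2)
bond 0 stroke→TF1  (TF1 one-in-one-out from 1)
bond 3 stroke→J1  (only one effort-in slot at J1)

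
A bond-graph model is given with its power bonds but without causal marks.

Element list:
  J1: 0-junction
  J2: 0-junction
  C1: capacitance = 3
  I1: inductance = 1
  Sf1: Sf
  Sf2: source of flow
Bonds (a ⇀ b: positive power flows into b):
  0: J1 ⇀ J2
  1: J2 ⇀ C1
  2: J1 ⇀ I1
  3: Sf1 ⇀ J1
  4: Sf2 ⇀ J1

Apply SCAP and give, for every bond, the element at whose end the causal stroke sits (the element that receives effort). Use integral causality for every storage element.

bond 3 stroke→Sf1  (source Sf1 imposes f)
bond 4 stroke→Sf2  (source Sf2 imposes f)
bond 1 stroke→J2  (prefer integral on C1)
bond 0 stroke→J1  (0-jn J2 has e-setter on 1)
bond 2 stroke→I1  (J1 effort already set via bond 0)

bond 0 |J1
bond 1 |J2
bond 2 |I1
bond 3 |Sf1
bond 4 |Sf2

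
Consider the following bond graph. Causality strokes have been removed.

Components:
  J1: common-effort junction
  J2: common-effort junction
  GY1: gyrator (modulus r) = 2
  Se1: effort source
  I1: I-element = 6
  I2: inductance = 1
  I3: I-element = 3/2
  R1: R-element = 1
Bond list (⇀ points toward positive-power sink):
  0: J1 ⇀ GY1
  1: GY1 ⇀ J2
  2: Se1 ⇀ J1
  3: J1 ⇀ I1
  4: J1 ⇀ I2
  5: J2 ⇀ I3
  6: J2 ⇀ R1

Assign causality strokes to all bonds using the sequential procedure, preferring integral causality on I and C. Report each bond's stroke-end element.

bond 2 stroke→J1  (Se1 fixes effort; stroke away)
bond 0 stroke→GY1  (J1: bond 2 brought effort, rest push out)
bond 3 stroke→I1  (common-e at J1 fixed by 2)
bond 4 stroke→I2  (common-e at J1 fixed by 2)
bond 1 stroke→GY1  (GY1: gyrator matches bond 0)
bond 5 stroke→I3  (I3 outputs flow p/I3)
bond 6 stroke→J2  (J2 needs exactly one e-in)

b0 |GY1
b1 |GY1
b2 |J1
b3 |I1
b4 |I2
b5 |I3
b6 |J2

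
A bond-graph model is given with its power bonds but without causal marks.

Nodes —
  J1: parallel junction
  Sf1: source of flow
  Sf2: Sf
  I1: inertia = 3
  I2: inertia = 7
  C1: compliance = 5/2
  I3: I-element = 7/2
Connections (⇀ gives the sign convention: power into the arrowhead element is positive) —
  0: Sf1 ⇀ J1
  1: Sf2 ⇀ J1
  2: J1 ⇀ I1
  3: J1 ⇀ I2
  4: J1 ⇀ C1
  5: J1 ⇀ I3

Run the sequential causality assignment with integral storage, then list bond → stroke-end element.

β0 stroke at Sf1
β1 stroke at Sf2
β2 stroke at I1
β3 stroke at I2
β4 stroke at J1
β5 stroke at I3

β0 →Sf1  (Sf1 (Sf) sets flow on bond)
β1 →Sf2  (Sf2 (Sf) sets flow on bond)
β2 →I1  (I1 outputs flow p/I1)
β3 →I2  (I2 integral (f out))
β4 →J1  (C1 integral (e out))
β5 →I3  (J1 effort already set via bond 4)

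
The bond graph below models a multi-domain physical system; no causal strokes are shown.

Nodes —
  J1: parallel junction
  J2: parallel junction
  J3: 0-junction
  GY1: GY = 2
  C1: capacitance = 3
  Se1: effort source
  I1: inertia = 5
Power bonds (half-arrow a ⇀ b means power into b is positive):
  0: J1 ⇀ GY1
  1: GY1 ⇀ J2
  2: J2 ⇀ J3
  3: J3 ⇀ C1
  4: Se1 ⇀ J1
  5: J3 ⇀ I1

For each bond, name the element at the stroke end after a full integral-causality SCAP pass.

#4 |J1  (source Se1 imposes e)
#0 |GY1  (0-jn J1 has e-setter on 4)
#1 |GY1  (GY1 both-in/both-out from 0)
#2 |J2  (only one effort-in slot at J2)
#3 |J3  (C1: C, integral causality)
#5 |I1  (J3: bond 3 brought effort, rest push out)

b0 stroke at GY1
b1 stroke at GY1
b2 stroke at J2
b3 stroke at J3
b4 stroke at J1
b5 stroke at I1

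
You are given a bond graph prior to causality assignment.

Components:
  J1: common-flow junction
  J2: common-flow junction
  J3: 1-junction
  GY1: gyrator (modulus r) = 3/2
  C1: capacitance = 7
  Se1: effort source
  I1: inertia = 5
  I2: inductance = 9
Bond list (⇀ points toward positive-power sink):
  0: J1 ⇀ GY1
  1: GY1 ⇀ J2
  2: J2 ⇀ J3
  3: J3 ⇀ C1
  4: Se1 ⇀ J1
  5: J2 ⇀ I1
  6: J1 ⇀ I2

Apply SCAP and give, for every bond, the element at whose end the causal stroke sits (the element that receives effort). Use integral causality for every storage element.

bond 0 stroke→J1
bond 1 stroke→J2
bond 2 stroke→J2
bond 3 stroke→J3
bond 4 stroke→J1
bond 5 stroke→I1
bond 6 stroke→I2

bond 4 stroke at J1  (Se1 (Se) sets effort on bond)
bond 3 stroke at J3  (C1 outputs effort q/C1)
bond 2 stroke at J2  (only one flow-in slot at J3)
bond 5 stroke at I1  (I1 outputs flow p/I1)
bond 1 stroke at J2  (1-jn J2 has f-setter on 5)
bond 0 stroke at J1  (GY1: gyrator matches bond 1)
bond 6 stroke at I2  (only one flow-in slot at J1)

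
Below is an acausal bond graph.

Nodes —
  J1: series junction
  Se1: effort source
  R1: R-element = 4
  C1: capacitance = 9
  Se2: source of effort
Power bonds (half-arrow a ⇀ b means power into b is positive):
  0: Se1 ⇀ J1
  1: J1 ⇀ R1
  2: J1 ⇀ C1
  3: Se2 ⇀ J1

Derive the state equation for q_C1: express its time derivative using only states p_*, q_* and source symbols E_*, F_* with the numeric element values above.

bond 0 stroke→J1  (Se1 (Se) sets effort on bond)
bond 3 stroke→J1  (Se2 fixes effort; stroke away)
bond 2 stroke→J1  (C1: C, integral causality)
bond 1 stroke→R1  (J1 needs exactly one f-in)

dq_C1/dt = E_Se1/4 + E_Se2/4 - q_C1/36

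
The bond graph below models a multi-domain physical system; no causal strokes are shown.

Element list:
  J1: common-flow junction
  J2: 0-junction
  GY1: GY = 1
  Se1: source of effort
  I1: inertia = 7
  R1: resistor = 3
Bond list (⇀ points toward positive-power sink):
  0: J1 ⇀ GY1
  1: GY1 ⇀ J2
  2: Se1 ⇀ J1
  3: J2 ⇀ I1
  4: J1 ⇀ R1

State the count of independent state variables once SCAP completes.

1  (I1 all integral)

β2 stroke→J1  (source Se1 imposes e)
β3 stroke→I1  (I1 integral (f out))
β1 stroke→J2  (only one effort-in slot at J2)
β0 stroke→J1  (through GY1, causality inverts; strokes same side of GY1)
β4 stroke→R1  (closing 1-jn rule on J1)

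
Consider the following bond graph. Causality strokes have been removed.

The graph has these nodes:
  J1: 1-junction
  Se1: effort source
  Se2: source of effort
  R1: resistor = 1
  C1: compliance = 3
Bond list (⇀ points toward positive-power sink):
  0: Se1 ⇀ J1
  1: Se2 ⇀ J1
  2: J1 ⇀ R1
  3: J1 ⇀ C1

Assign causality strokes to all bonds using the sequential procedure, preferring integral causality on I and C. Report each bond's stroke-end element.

β0 |J1  (source Se1 imposes e)
β1 |J1  (source Se2 imposes e)
β3 |J1  (C1 outputs effort q/C1)
β2 |R1  (J1: last free bond brings flow in)

bond 0 stroke→J1
bond 1 stroke→J1
bond 2 stroke→R1
bond 3 stroke→J1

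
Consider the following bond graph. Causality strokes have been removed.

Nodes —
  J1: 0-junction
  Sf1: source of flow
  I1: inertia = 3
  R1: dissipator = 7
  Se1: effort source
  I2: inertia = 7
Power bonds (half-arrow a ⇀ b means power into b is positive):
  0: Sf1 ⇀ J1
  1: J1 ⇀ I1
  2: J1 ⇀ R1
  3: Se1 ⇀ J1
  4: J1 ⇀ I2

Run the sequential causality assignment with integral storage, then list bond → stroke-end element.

b0 |Sf1  (source Sf1 imposes f)
b3 |J1  (Se1 fixes effort; stroke away)
b1 |I1  (common-e at J1 fixed by 3)
b2 |R1  (common-e at J1 fixed by 3)
b4 |I2  (0-jn J1 has e-setter on 3)

b0 |Sf1
b1 |I1
b2 |R1
b3 |J1
b4 |I2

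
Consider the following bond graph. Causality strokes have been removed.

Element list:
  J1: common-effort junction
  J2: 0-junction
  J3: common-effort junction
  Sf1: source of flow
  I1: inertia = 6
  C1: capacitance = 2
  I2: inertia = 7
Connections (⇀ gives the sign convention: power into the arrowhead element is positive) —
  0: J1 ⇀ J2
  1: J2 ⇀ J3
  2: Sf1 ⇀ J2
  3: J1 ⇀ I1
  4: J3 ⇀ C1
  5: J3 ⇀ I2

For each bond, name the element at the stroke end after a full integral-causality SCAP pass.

#0 →J1
#1 →J2
#2 →Sf1
#3 →I1
#4 →J3
#5 →I2

bond 2 |Sf1  (Sf1 (Sf) sets flow on bond)
bond 3 |I1  (I1 integral (f out))
bond 0 |J1  (closing 0-jn rule on J1)
bond 1 |J2  (closing 0-jn rule on J2)
bond 4 |J3  (C1: C, integral causality)
bond 5 |I2  (0-jn J3 has e-setter on 4)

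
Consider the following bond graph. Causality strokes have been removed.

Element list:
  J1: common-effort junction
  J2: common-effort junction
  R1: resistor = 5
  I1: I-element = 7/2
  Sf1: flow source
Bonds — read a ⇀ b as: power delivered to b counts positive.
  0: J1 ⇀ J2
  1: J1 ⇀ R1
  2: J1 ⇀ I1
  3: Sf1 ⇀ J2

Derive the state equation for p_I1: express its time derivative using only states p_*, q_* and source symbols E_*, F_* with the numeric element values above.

bond 3 |Sf1  (Sf1 fixes flow; stroke at Sf1)
bond 0 |J2  (J2 needs exactly one e-in)
bond 2 |I1  (I1 outputs flow p/I1)
bond 1 |J1  (only one effort-in slot at J1)

dp_I1/dt = 5*F_Sf1 - 10*p_I1/7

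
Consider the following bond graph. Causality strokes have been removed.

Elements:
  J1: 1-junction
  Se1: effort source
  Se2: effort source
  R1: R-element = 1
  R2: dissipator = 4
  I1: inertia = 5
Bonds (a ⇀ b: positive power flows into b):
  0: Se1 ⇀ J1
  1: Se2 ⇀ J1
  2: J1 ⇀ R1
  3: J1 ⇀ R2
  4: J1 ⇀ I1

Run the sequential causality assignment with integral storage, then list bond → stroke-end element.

bond 0 stroke at J1
bond 1 stroke at J1
bond 2 stroke at J1
bond 3 stroke at J1
bond 4 stroke at I1

b0 |J1  (Se1: effort source, stroke at far end)
b1 |J1  (Se2: effort source, stroke at far end)
b4 |I1  (I1: I, integral causality)
b2 |J1  (J1: bond 4 brought flow, rest push out)
b3 |J1  (1-jn J1 has f-setter on 4)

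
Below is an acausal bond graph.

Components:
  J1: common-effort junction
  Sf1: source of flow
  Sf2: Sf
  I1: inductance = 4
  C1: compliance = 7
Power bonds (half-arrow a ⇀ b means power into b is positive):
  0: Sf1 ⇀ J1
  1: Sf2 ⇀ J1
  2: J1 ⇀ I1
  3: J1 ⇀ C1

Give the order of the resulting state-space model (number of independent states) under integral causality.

2  (C1, I1 all integral)

β0 stroke at Sf1  (source Sf1 imposes f)
β1 stroke at Sf2  (Sf2 (Sf) sets flow on bond)
β2 stroke at I1  (I1 outputs flow p/I1)
β3 stroke at J1  (J1: last free bond brings effort in)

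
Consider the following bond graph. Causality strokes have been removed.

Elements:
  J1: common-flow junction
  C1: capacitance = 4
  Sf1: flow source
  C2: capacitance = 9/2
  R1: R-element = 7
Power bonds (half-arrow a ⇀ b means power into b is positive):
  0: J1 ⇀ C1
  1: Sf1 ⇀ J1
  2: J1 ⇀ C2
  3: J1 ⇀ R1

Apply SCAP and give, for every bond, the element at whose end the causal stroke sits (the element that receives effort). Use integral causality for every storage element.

bond 0 →J1
bond 1 →Sf1
bond 2 →J1
bond 3 →J1

bond 1 stroke at Sf1  (Sf1 fixes flow; stroke at Sf1)
bond 0 stroke at J1  (1-jn J1 has f-setter on 1)
bond 2 stroke at J1  (J1: bond 1 brought flow, rest push out)
bond 3 stroke at J1  (common-f at J1 fixed by 1)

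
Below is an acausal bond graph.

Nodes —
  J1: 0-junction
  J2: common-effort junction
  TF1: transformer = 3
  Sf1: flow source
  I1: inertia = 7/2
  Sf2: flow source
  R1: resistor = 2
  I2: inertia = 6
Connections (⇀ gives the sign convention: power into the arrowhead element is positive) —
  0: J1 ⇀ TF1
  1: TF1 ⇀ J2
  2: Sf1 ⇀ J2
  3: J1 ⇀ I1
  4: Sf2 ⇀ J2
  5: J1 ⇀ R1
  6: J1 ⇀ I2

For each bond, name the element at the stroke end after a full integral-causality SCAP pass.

β0 stroke→TF1
β1 stroke→J2
β2 stroke→Sf1
β3 stroke→I1
β4 stroke→Sf2
β5 stroke→J1
β6 stroke→I2

#2 stroke at Sf1  (Sf1: flow source, stroke at near end)
#4 stroke at Sf2  (Sf2 fixes flow; stroke at Sf2)
#1 stroke at J2  (J2 needs exactly one e-in)
#0 stroke at TF1  (through TF1, causality passes straight; one stroke at TF1)
#3 stroke at I1  (I1: I, integral causality)
#6 stroke at I2  (prefer integral on I2)
#5 stroke at J1  (only one effort-in slot at J1)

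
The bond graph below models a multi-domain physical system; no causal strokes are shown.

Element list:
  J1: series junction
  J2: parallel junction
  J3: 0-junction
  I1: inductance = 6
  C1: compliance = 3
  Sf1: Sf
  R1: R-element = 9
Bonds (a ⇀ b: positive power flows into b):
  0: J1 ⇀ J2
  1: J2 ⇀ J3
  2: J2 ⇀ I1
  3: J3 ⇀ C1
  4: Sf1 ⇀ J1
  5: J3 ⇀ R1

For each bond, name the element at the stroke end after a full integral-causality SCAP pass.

bond 4 stroke→Sf1  (Sf1 (Sf) sets flow on bond)
bond 0 stroke→J1  (J1 flow already set via bond 4)
bond 2 stroke→I1  (I1: I, integral causality)
bond 1 stroke→J2  (J2 needs exactly one e-in)
bond 3 stroke→J3  (C1: C, integral causality)
bond 5 stroke→R1  (J3: bond 3 brought effort, rest push out)

β0 |J1
β1 |J2
β2 |I1
β3 |J3
β4 |Sf1
β5 |R1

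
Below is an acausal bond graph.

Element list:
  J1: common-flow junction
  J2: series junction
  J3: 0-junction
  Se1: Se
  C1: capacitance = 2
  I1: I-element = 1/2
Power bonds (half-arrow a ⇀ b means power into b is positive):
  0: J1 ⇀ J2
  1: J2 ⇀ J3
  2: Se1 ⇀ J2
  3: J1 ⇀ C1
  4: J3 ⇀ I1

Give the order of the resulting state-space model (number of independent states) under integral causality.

#2 |J2  (Se1 fixes effort; stroke away)
#3 |J1  (C1 outputs effort q/C1)
#0 |J2  (closing 1-jn rule on J1)
#1 |J3  (J2: last free bond brings flow in)
#4 |I1  (common-e at J3 fixed by 1)

2  (C1, I1 all integral)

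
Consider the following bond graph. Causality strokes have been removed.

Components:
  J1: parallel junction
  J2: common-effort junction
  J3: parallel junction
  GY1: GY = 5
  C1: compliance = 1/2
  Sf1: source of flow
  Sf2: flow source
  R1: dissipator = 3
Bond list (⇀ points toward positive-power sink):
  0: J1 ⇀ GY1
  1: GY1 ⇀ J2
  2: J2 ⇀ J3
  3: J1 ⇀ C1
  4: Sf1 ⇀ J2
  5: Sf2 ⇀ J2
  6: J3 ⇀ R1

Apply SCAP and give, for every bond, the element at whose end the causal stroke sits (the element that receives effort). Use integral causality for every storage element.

b0 →GY1
b1 →GY1
b2 →J2
b3 →J1
b4 →Sf1
b5 →Sf2
b6 →J3

bond 4 stroke at Sf1  (Sf1 fixes flow; stroke at Sf1)
bond 5 stroke at Sf2  (source Sf2 imposes f)
bond 3 stroke at J1  (C1: C, integral causality)
bond 0 stroke at GY1  (0-jn J1 has e-setter on 3)
bond 1 stroke at GY1  (GY1: gyrator matches bond 0)
bond 2 stroke at J2  (J2 needs exactly one e-in)
bond 6 stroke at J3  (J3: last free bond brings effort in)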